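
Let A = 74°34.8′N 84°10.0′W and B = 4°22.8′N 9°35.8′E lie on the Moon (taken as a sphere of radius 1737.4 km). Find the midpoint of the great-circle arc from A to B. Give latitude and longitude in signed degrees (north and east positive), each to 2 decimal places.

45.71°, -5.56°

The central angle between A and B is δ = 1.5145 rad.
With f = 0.5, the slerp weights are sin((1−f)δ)/sin δ = 0.6880 and sin(fδ)/sin δ = 0.6880.
Weighted sum of the unit vectors: (0.6880)·(0.0270,-0.2645,0.9640) + (0.6880)·(0.9831,0.1662,0.0764) = (0.6950, -0.0676, 0.7158).
Converting back: φ = atan2(z, √(x²+y²)) = 45.71°, λ = atan2(y, x) = -5.56°.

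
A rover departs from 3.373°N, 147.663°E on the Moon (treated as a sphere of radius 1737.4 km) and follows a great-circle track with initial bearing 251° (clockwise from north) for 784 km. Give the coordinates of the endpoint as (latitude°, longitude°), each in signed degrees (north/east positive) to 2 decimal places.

-5.09°, 123.21°

Angular distance δ = d/R = 784/1737.4 = 0.45125 rad; initial bearing θ = 4.3808 rad.
sin φ₂ = sin φ₁ cos δ + cos φ₁ sin δ cos θ = (0.0588)(0.8999) + (0.9983)(0.4361)(-0.3256) = -0.0888, so φ₂ = -5.09°.
Δλ = atan2(sin θ sin δ cos φ₁, cos δ − sin φ₁ sin φ₂) = atan2(-0.4116, 0.9051) = -24.454°.
λ₂ = 147.663° − 24.454° = 123.21°.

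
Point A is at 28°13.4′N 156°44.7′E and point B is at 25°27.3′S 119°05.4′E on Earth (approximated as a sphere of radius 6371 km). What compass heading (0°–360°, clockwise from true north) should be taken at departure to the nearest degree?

With φ₁ = 0.4926, φ₂ = -0.4443, Δλ = -0.6572 rad, the forward-azimuth formula gives
θ = atan2( sin Δλ cos φ₂ , cos φ₁ sin φ₂ − sin φ₁ cos φ₂ cos Δλ ) = atan2(-0.5516, -0.7168) = -142.42°.
Adding 360° brings this into [0°, 360°): 218°.

218°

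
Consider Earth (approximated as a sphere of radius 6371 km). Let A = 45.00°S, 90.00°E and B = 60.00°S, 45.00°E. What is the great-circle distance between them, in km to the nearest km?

Let φ₁ = -0.7854 rad, φ₂ = -1.0472 rad, and Δλ = -0.7854 rad.
cos c = sin φ₁ sin φ₂ + cos φ₁ cos φ₂ cos Δλ = (-0.7071)(-0.8660) + (0.7071)(0.5000)(0.7071) = 0.86237,
so c = arccos(0.86237) = 0.53086 rad.
Distance = R·c = 6371 × 0.5309 ≈ 3382 km.

3382 km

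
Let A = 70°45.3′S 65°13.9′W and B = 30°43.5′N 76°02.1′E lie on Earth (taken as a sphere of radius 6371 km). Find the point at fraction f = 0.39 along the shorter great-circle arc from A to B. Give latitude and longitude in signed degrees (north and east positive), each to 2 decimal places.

-48.19°, 50.49°

Central angle δ = 2.3510 rad. Interpolating on the sphere with fraction f = 0.39:
P = [sin((1−f)δ)·A + sin(fδ)·B] / sin δ = 1.3937·A + 1.1166·B in Cartesian coordinates,
giving P = (0.4241, 0.5144, -0.7453), i.e. latitude -48.19°, longitude 50.49°.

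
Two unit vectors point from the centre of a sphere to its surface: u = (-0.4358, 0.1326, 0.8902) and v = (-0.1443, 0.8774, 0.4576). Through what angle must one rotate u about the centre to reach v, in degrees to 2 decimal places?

u·v = 0.5866; |u| = 1.0000, |v| = 1.0000.
cos θ = (u·v)/(|u||v|) = 0.5866, so θ = 54.09°.

54.09°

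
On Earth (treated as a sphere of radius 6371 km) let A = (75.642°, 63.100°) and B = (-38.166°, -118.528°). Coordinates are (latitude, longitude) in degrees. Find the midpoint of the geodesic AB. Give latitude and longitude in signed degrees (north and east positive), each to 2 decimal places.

Central angle δ = 2.4874 rad. Interpolating on the sphere with fraction f = 0.5:
P = [sin((1−f)δ)·A + sin(fδ)·B] / sin δ = 1.5562·A + 1.5562·B in Cartesian coordinates,
giving P = (-0.4097, -0.7308, 0.5459), i.e. latitude 33.09°, longitude -119.28°.

33.09°, -119.28°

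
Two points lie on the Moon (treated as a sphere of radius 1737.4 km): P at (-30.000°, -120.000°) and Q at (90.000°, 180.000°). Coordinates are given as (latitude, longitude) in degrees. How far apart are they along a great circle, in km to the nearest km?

3639 km

With latitudes φ₁ = -30.000°, φ₂ = 90.000° and longitude difference Δλ = -60.000°:
cos c = sin φ₁ sin φ₂ + cos φ₁ cos φ₂ cos Δλ = (-0.5000)(1.0000) + (0.8660)(0.0000)(0.5000) = -0.50000,
so c = arccos(-0.50000) = 2.09440 rad.
Distance = R·c = 1737.4 × 2.0944 ≈ 3639 km.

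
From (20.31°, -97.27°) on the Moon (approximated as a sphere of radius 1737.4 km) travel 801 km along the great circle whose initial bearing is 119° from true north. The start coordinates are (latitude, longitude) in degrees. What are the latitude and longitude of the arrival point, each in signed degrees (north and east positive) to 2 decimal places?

6.23°, -74.23°

Angular distance δ = d/R = 801/1737.4 = 0.46103 rad; initial bearing θ = 2.0769 rad.
sin φ₂ = sin φ₁ cos δ + cos φ₁ sin δ cos θ = (0.3471)(0.8956) + (0.9378)(0.4449)(-0.4848) = 0.1086, so φ₂ = 6.23°.
Δλ = atan2(sin θ sin δ cos φ₁, cos δ − sin φ₁ sin φ₂) = atan2(0.3649, 0.8579) = 23.042°.
λ₂ = -97.270° + 23.042° = -74.23°.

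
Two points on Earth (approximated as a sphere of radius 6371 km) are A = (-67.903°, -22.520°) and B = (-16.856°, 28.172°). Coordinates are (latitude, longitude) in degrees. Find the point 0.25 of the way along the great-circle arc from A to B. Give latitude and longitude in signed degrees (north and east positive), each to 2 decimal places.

The central angle between A and B is δ = 1.0510 rad.
With f = 0.25, the slerp weights are sin((1−f)δ)/sin δ = 0.8170 and sin(fδ)/sin δ = 0.2993.
Weighted sum of the unit vectors: (0.8170)·(0.3475,-0.1441,-0.9265) + (0.2993)·(0.8437,0.4518,-0.2900) = (0.5364, 0.0175, -0.8438).
Converting back: φ = atan2(z, √(x²+y²)) = -57.54°, λ = atan2(y, x) = 1.87°.

-57.54°, 1.87°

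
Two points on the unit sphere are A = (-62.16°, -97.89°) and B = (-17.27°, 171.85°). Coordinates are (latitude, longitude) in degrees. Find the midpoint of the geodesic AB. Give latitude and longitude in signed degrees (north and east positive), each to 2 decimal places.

-48.06°, -162.04°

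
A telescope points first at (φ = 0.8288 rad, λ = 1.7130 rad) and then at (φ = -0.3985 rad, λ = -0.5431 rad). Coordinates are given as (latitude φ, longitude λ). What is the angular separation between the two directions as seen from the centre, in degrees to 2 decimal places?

With latitudes φ₁ = 47.487°, φ₂ = -22.832° and longitude difference Δλ = -129.265°:
Haversine: a = sin²(Δφ/2) + cos φ₁ cos φ₂ sin²(Δλ/2) = 0.3316 + (0.6758)(0.9216)(0.8165) = 0.84011.
Central angle c = 2·arcsin(√a) = 2.31885 rad.
So the angular separation is 132.86°.

132.86°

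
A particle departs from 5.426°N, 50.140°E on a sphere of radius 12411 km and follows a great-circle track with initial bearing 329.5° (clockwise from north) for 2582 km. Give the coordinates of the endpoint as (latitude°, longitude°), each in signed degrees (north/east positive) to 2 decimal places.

Angular distance δ = d/R = 2582/12411 = 0.20804 rad; initial bearing θ = 5.7509 rad.
sin φ₂ = sin φ₁ cos δ + cos φ₁ sin δ cos θ = (0.0946)(0.9784) + (0.9955)(0.2065)(0.8616) = 0.2697, so φ₂ = 15.65°.
Δλ = atan2(sin θ sin δ cos φ₁, cos δ − sin φ₁ sin φ₂) = atan2(-0.1044, 0.9529) = -6.250°.
λ₂ = 50.140° − 6.250° = 43.89°.

15.65°, 43.89°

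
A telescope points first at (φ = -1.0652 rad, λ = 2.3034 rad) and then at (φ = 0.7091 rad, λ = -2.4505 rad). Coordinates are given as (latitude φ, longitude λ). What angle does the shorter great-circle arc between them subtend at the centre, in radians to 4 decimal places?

2.1585 rad

In radians: φ₁ = -1.0652, φ₂ = 0.7091, Δλ = 87.622° = 1.5293 rad.
Haversine: a = sin²(Δφ/2) + cos φ₁ cos φ₂ sin²(Δλ/2) = 0.6011 + (0.4843)(0.7589)(0.4793) = 0.77721.
Central angle c = 2·arcsin(√a) = 2.15847 rad.
So the angular separation is 2.1585 rad.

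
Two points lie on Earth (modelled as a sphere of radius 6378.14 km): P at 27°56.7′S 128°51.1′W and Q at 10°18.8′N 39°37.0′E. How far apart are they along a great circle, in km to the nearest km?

17734 km

In radians: φ₁ = -0.4877, φ₂ = 0.1800, Δλ = 168.468° = 2.9403 rad.
cos c = sin φ₁ sin φ₂ + cos φ₁ cos φ₂ cos Δλ = (-0.4686)(0.1790) + (0.8834)(0.9838)(-0.9798) = -0.93548,
so c = arccos(-0.93548) = 2.78041 rad.
Distance = R·c = 6378.14 × 2.7804 ≈ 17734 km.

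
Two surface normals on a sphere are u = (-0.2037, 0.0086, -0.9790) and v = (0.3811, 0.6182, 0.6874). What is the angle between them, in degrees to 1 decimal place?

138.2°

u·v = -0.7453; |u| = 1.0000, |v| = 1.0000.
cos θ = (u·v)/(|u||v|) = -0.7453, so θ = 138.2°.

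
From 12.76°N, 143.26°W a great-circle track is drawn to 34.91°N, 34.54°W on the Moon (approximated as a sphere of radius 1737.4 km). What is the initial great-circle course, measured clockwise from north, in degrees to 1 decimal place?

51.6°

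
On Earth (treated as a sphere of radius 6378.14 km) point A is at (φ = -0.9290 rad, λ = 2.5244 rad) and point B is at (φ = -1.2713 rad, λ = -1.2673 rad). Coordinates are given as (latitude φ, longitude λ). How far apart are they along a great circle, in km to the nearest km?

5715 km

In radians: φ₁ = -0.9290, φ₂ = -1.2713, Δλ = 142.752° = 2.4915 rad.
cos c = sin φ₁ sin φ₂ + cos φ₁ cos φ₂ cos Δλ = (-0.8010)(-0.9555) + (0.5986)(0.2950)(-0.7960) = 0.62477,
so c = arccos(0.62477) = 0.89596 rad.
Distance = R·c = 6378.14 × 0.8960 ≈ 5715 km.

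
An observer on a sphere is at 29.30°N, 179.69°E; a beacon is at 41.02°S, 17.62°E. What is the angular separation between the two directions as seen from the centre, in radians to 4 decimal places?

2.8152 rad

Let φ₁ = 0.5114 rad, φ₂ = -0.7159 rad, and Δλ = -2.8287 rad.
Haversine: a = sin²(Δφ/2) + cos φ₁ cos φ₂ sin²(Δλ/2) = 0.3316 + (0.8721)(0.7545)(0.9757) = 0.97360.
Central angle c = 2·arcsin(√a) = 2.81517 rad.
So the angular separation is 2.8152 rad.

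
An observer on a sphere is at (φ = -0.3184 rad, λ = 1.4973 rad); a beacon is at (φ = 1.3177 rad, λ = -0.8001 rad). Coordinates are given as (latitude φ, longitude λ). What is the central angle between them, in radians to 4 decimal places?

2.0500 rad

Let φ₁ = -0.3184 rad, φ₂ = 1.3177 rad, and Δλ = -2.2974 rad.
cos c = sin φ₁ sin φ₂ + cos φ₁ cos φ₂ cos Δλ = (-0.3130)(0.9681) + (0.9497)(0.2504)(-0.6643) = -0.46106,
so c = arccos(-0.46106) = 2.04999 rad.
So the angular separation is 2.0500 rad.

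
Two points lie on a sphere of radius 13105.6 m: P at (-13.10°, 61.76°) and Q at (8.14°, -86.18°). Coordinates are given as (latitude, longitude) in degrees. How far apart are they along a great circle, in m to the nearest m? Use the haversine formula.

33882 m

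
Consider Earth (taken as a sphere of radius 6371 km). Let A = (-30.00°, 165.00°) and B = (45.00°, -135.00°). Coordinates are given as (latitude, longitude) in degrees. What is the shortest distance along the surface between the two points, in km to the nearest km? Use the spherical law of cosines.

10309 km

Let φ₁ = -0.5236 rad, φ₂ = 0.7854 rad, and Δλ = 1.0472 rad.
cos c = sin φ₁ sin φ₂ + cos φ₁ cos φ₂ cos Δλ = (-0.5000)(0.7071) + (0.8660)(0.7071)(0.5000) = -0.04737,
so c = arccos(-0.04737) = 1.61818 rad.
Distance = R·c = 6371 × 1.6182 ≈ 10309 km.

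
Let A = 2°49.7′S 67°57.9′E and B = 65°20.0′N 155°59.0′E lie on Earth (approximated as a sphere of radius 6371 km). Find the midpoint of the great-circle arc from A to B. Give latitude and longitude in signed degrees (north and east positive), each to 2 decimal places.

38.11°, 90.34°

The central angle between A and B is δ = 1.6012 rad.
With f = 0.5, the slerp weights are sin((1−f)δ)/sin δ = 0.7181 and sin(fδ)/sin δ = 0.7181.
Weighted sum of the unit vectors: (0.7181)·(0.3747,0.9258,-0.0493) + (0.7181)·(-0.3812,0.1699,0.9088) = (-0.0047, 0.7868, 0.6172).
Converting back: φ = atan2(z, √(x²+y²)) = 38.11°, λ = atan2(y, x) = 90.34°.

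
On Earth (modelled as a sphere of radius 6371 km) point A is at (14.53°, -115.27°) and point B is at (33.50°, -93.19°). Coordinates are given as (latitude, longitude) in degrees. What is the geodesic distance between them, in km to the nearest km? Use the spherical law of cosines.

3065 km

With latitudes φ₁ = 14.530°, φ₂ = 33.500° and longitude difference Δλ = 22.080°:
cos c = sin φ₁ sin φ₂ + cos φ₁ cos φ₂ cos Δλ = (0.2509)(0.5519) + (0.9680)(0.8339)(0.9267) = 0.88649,
so c = arccos(0.88649) = 0.48110 rad.
Distance = R·c = 6371 × 0.4811 ≈ 3065 km.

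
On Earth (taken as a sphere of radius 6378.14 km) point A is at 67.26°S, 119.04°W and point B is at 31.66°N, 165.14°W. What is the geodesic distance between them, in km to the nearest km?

In radians: φ₁ = -1.1739, φ₂ = 0.5526, Δλ = -46.100° = -0.8046 rad.
Haversine: a = sin²(Δφ/2) + cos φ₁ cos φ₂ sin²(Δλ/2) = 0.5775 + (0.3866)(0.8512)(0.1533) = 0.62797.
Central angle c = 2·arcsin(√a) = 1.82961 rad.
Distance = R·c = 6378.14 × 1.8296 ≈ 11670 km.

11670 km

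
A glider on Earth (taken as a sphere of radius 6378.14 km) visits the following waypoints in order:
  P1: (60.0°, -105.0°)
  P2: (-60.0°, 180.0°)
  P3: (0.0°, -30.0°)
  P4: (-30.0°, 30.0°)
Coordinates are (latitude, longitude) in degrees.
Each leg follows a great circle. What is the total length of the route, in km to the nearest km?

34872 km

Leg P1→P2: central angle 2.3258 rad, distance 14834.3 km.
Leg P2→P3: central angle 2.0186 rad, distance 12875.1 km.
Leg P3→P4: central angle 1.1230 rad, distance 7162.4 km.
Total: 14834.3 + 12875.1 + 7162.4 ≈ 34872 km.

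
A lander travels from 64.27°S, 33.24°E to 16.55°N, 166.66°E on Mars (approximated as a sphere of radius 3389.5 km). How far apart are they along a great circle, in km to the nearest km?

In radians: φ₁ = -1.1217, φ₂ = 0.2889, Δλ = 133.420° = 2.3286 rad.
cos c = sin φ₁ sin φ₂ + cos φ₁ cos φ₂ cos Δλ = (-0.9008)(0.2849) + (0.4341)(0.9586)(-0.6873) = -0.54264,
so c = arccos(-0.54264) = 2.14438 rad.
Distance = R·c = 3389.5 × 2.1444 ≈ 7268 km.

7268 km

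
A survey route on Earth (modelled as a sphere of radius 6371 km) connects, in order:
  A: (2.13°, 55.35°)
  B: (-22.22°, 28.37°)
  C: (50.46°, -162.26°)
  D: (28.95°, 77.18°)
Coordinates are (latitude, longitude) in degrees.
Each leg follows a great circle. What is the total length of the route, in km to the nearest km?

Leg A→B: central angle 0.6260 rad, distance 3988.4 km.
Leg B→C: central angle 2.6277 rad, distance 16741.4 km.
Leg C→D: central angle 1.4806 rad, distance 9433.0 km.
Total: 3988.4 + 16741.4 + 9433.0 ≈ 30163 km.

30163 km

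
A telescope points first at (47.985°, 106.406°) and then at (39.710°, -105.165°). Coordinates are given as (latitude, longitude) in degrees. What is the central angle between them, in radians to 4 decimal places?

1.5348 rad

In radians: φ₁ = 0.8375, φ₂ = 0.6931, Δλ = 148.429° = 2.5906 rad.
Haversine: a = sin²(Δφ/2) + cos φ₁ cos φ₂ sin²(Δλ/2) = 0.0052 + (0.6693)(0.7693)(0.9260) = 0.48200.
Central angle c = 2·arcsin(√a) = 1.53480 rad.
So the angular separation is 1.5348 rad.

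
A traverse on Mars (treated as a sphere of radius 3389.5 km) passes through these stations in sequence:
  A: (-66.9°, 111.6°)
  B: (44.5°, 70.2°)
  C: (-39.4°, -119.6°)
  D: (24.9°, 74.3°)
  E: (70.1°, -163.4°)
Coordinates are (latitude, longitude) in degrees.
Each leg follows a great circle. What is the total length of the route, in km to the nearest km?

31053 km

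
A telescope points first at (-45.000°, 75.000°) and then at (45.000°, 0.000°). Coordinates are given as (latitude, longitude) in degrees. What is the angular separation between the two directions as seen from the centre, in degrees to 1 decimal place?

Let φ₁ = -0.7854 rad, φ₂ = 0.7854 rad, and Δλ = -1.3090 rad.
cos c = sin φ₁ sin φ₂ + cos φ₁ cos φ₂ cos Δλ = (-0.7071)(0.7071) + (0.7071)(0.7071)(0.2588) = -0.37059,
so c = arccos(-0.37059) = 1.95044 rad.
So the angular separation is 111.8°.

111.8°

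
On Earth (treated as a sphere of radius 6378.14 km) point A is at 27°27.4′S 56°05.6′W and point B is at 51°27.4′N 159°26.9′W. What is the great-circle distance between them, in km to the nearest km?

Let φ₁ = -0.4792 rad, φ₂ = 0.8981 rad, and Δλ = -1.8039 rad.
Haversine: a = sin²(Δφ/2) + cos φ₁ cos φ₂ sin²(Δλ/2) = 0.4039 + (0.8874)(0.6231)(0.6155) = 0.74417.
Central angle c = 2·arcsin(√a) = 2.08098 rad.
Distance = R·c = 6378.14 × 2.0810 ≈ 13273 km.

13273 km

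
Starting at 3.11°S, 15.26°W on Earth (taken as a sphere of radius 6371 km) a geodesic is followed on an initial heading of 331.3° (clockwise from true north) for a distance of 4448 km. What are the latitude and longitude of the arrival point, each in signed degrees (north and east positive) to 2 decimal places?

31.43°, -36.47°

Angular distance δ = d/R = 4448/6371 = 0.69816 rad; initial bearing θ = 5.7823 rad.
sin φ₂ = sin φ₁ cos δ + cos φ₁ sin δ cos θ = (-0.0543)(0.7660) + (0.9985)(0.6428)(0.8771) = 0.5215, so φ₂ = 31.43°.
Δλ = atan2(sin θ sin δ cos φ₁, cos δ − sin φ₁ sin φ₂) = atan2(-0.3082, 0.7943) = -21.209°.
λ₂ = -15.260° − 21.209° = -36.47°.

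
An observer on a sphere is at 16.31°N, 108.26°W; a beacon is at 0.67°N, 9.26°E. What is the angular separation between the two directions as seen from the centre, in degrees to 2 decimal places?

116.11°

Let φ₁ = 0.2847 rad, φ₂ = 0.0117 rad, and Δλ = 2.0511 rad.
cos c = sin φ₁ sin φ₂ + cos φ₁ cos φ₂ cos Δλ = (0.2808)(0.0117) + (0.9598)(0.9999)(-0.4621) = -0.44015,
so c = arccos(-0.44015) = 2.02656 rad.
So the angular separation is 116.11°.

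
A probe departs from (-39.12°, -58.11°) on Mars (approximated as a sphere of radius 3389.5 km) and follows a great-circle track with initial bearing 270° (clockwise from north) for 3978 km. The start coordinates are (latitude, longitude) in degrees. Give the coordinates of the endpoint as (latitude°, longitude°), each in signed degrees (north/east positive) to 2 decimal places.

-14.13°, -130.08°

Angular distance δ = d/R = 3978/3389.5 = 1.17362 rad; initial bearing θ = 4.7124 rad.
sin φ₂ = sin φ₁ cos δ + cos φ₁ sin δ cos θ = (-0.6309)(0.3868) + (0.7758)(0.9222)(-0.0000) = -0.2441, so φ₂ = -14.13°.
Δλ = atan2(sin θ sin δ cos φ₁, cos δ − sin φ₁ sin φ₂) = atan2(-0.7154, 0.2328) = -71.974°.
λ₂ = -58.110° − 71.974° = -130.08°.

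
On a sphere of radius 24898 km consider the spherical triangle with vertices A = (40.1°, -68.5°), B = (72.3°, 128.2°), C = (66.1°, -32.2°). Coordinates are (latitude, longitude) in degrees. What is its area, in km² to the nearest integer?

108766787 km²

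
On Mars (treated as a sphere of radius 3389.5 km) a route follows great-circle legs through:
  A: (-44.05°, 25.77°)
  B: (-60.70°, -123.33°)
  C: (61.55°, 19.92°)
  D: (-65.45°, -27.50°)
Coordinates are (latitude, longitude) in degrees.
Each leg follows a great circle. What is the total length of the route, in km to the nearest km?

Leg A→B: central angle 1.2614 rad, distance 4275.4 km.
Leg B→C: central angle 2.8356 rad, distance 9611.3 km.
Leg C→D: central angle 2.2994 rad, distance 7793.8 km.
Total: 4275.4 + 9611.3 + 7793.8 ≈ 21680 km.

21680 km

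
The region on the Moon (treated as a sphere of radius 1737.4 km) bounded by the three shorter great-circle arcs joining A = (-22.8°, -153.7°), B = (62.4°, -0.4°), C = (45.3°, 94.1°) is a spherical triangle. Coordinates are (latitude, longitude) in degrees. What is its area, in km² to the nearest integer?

Side lengths (central angles): a = 0.9219, b = 2.1182, c = 2.3818 rad; semiperimeter s = 2.7109.
By l'Huilier's theorem, tan(E/4) = √[tan(s/2) tan((s−a)/2) tan((s−b)/2) tan((s−c)/2)], giving spherical excess E = 1.9727 rad.
Area = E·R² = 1.9727 × (1737.4)² ≈ 5954725 km².

5954725 km²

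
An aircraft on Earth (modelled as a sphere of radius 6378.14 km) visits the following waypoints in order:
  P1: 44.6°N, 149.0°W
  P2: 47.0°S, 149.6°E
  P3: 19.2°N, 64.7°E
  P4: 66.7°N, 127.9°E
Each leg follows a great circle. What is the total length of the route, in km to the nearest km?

Leg P1→P2: central angle 1.8557 rad, distance 11835.9 km.
Leg P2→P3: central angle 1.7551 rad, distance 11194.3 km.
Leg P3→P4: central angle 1.0810 rad, distance 6894.6 km.
Total: 11835.9 + 11194.3 + 6894.6 ≈ 29925 km.

29925 km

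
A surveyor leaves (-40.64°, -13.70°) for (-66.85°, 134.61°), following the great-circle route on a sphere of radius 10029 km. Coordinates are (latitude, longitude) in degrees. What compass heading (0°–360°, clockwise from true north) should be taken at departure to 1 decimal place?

With φ₁ = -0.7093, φ₂ = -1.1668, Δλ = 2.5885 rad, the forward-azimuth formula gives
θ = atan2( sin Δλ cos φ₂ , cos φ₁ sin φ₂ − sin φ₁ cos φ₂ cos Δλ ) = atan2(0.2065, -0.9156) = 167.29°.
So the initial bearing is 167.3°.

167.3°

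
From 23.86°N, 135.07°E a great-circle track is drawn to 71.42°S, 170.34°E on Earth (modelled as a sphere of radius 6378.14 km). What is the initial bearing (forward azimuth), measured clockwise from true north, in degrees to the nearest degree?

169°

Δλ = 35.270° = 0.6156 rad.
y = sin Δλ · cos φ₂ = (0.5774)(0.3186) = 0.1840
x = cos φ₁ sin φ₂ − sin φ₁ cos φ₂ cos Δλ = (0.9145)(-0.9479) − (0.4045)(0.3186)(0.8164) = -0.9721
θ = atan2(y, x) = 169.28°, so the bearing is 169°.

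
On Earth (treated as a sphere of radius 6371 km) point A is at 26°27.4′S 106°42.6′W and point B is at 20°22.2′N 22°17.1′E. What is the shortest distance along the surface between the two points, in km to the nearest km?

With latitudes φ₁ = -26.457°, φ₂ = 20.370° and longitude difference Δλ = 128.995°:
cos c = sin φ₁ sin φ₂ + cos φ₁ cos φ₂ cos Δλ = (-0.4455)(0.3481) + (0.8953)(0.9375)(-0.6293) = -0.68320,
so c = arccos(-0.68320) = 2.32293 rad.
Distance = R·c = 6371 × 2.3229 ≈ 14799 km.

14799 km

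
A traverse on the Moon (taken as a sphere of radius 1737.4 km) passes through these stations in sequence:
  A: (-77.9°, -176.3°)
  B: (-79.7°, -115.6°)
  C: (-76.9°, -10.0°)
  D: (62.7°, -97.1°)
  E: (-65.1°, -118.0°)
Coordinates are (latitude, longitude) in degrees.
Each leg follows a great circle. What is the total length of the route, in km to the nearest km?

9343 km

Leg A→B: central angle 0.1985 rad, distance 344.8 km.
Leg B→C: central angle 0.3258 rad, distance 566.1 km.
Leg C→D: central angle 2.6065 rad, distance 4528.6 km.
Leg D→E: central angle 2.2467 rad, distance 3903.4 km.
Total: 344.8 + 566.1 + 4528.6 + 3903.4 ≈ 9343 km.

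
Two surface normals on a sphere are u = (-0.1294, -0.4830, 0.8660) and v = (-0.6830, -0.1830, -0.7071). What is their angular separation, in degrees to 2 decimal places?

u·v = -0.4356; |u| = 1.0000, |v| = 1.0000.
cos θ = (u·v)/(|u||v|) = -0.4356, so θ = 115.82°.

115.82°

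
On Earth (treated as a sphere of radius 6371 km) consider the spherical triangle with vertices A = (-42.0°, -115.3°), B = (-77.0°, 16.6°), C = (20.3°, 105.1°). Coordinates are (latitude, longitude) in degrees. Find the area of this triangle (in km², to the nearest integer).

Side lengths (central angles): a = 1.9098, b = 2.4386, c = 1.0000 rad; semiperimeter s = 2.6742.
By l'Huilier's theorem, tan(E/4) = √[tan(s/2) tan((s−a)/2) tan((s−b)/2) tan((s−c)/2)], giving spherical excess E = 1.7599 rad.
Area = E·R² = 1.7599 × (6371)² ≈ 71433489 km².

71433489 km²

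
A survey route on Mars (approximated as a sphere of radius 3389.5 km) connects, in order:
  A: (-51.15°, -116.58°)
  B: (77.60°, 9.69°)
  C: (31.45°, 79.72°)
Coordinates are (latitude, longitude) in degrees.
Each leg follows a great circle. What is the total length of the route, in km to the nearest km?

Leg A→B: central angle 2.5687 rad, distance 8706.4 km.
Leg B→C: central angle 0.9617 rad, distance 3259.6 km.
Total: 8706.4 + 3259.6 ≈ 11966 km.

11966 km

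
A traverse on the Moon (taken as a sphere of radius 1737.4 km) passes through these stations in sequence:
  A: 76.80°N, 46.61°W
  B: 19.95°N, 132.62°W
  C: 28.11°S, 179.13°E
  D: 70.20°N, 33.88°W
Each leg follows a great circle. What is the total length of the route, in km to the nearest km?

Leg A→B: central angle 1.2163 rad, distance 2113.2 km.
Leg B→C: central angle 1.1687 rad, distance 2030.5 km.
Leg C→D: central angle 2.3376 rad, distance 4061.4 km.
Total: 2113.2 + 2030.5 + 4061.4 ≈ 8205 km.

8205 km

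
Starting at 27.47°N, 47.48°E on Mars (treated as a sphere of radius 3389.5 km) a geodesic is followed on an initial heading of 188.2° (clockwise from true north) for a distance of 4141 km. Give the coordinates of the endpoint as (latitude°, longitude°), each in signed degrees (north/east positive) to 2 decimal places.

Angular distance δ = d/R = 4141/3389.5 = 1.22171 rad; initial bearing θ = 3.2847 rad.
sin φ₂ = sin φ₁ cos δ + cos φ₁ sin δ cos θ = (0.4613)(0.3420) + (0.8873)(0.9397)(-0.9898) = -0.6674, so φ₂ = -41.87°.
Δλ = atan2(sin θ sin δ cos φ₁, cos δ − sin φ₁ sin φ₂) = atan2(-0.1189, 0.6499) = -10.369°.
λ₂ = 47.480° − 10.369° = 37.11°.

-41.87°, 37.11°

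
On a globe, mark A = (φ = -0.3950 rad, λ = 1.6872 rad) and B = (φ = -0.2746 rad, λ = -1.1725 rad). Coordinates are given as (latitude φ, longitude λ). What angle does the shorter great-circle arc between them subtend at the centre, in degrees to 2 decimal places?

138.50°

With latitudes φ₁ = -22.632°, φ₂ = -15.733° and longitude difference Δλ = -163.849°:
Haversine: a = sin²(Δφ/2) + cos φ₁ cos φ₂ sin²(Δλ/2) = 0.0036 + (0.9230)(0.9625)(0.9803) = 0.87450.
Central angle c = 2·arcsin(√a) = 2.41736 rad.
So the angular separation is 138.50°.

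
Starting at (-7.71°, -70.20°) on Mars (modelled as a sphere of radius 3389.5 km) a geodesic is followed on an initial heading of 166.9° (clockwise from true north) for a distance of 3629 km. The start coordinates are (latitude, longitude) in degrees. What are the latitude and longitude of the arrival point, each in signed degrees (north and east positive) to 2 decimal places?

Angular distance δ = d/R = 3629/3389.5 = 1.07066 rad; initial bearing θ = 2.9130 rad.
sin φ₂ = sin φ₁ cos δ + cos φ₁ sin δ cos θ = (-0.1342)(0.4795) + (0.9910)(0.8775)(-0.9740) = -0.9113, so φ₂ = -65.68°.
Δλ = atan2(sin θ sin δ cos φ₁, cos δ − sin φ₁ sin φ₂) = atan2(0.1971, 0.3573) = 28.883°.
λ₂ = -70.200° + 28.883° = -41.32°.

-65.68°, -41.32°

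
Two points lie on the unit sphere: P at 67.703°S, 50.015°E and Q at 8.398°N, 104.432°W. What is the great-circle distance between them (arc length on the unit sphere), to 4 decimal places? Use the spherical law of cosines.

2.0643

In radians: φ₁ = -1.1816, φ₂ = 0.1466, Δλ = -154.447° = -2.6956 rad.
cos c = sin φ₁ sin φ₂ + cos φ₁ cos φ₂ cos Δλ = (-0.9252)(0.1460) + (0.3794)(0.9893)(-0.9022) = -0.47375,
so c = arccos(-0.47375) = 2.06435 rad.
On the unit sphere the arc length equals the central angle: 2.0643.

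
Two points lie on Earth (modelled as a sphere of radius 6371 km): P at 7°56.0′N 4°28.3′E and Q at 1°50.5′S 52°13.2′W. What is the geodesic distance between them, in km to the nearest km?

In radians: φ₁ = 0.1385, φ₂ = -0.0321, Δλ = -56.692° = -0.9895 rad.
Haversine: a = sin²(Δφ/2) + cos φ₁ cos φ₂ sin²(Δλ/2) = 0.0073 + (0.9904)(0.9995)(0.2254) = 0.23041.
Central angle c = 2·arcsin(√a) = 1.00134 rad.
Distance = R·c = 6371 × 1.0013 ≈ 6380 km.

6380 km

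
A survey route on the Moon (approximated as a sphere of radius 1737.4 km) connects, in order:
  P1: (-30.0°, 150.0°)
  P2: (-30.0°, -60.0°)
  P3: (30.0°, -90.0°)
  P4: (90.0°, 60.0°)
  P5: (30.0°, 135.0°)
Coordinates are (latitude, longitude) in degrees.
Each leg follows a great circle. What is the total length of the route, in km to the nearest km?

9097 km

Leg P1→P2: central angle 1.9818 rad, distance 3443.2 km.
Leg P2→P3: central angle 1.1598 rad, distance 2015.0 km.
Leg P3→P4: central angle 1.0472 rad, distance 1819.4 km.
Leg P4→P5: central angle 1.0472 rad, distance 1819.4 km.
Total: 3443.2 + 2015.0 + 1819.4 + 1819.4 ≈ 9097 km.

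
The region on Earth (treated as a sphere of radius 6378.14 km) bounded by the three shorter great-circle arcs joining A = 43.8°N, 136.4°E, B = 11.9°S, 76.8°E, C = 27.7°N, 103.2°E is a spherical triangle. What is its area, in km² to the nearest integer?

Side lengths (central angles): a = 0.8228, b = 0.5424, c = 1.3544 rad; semiperimeter s = 1.3598.
By l'Huilier's theorem, tan(E/4) = √[tan(s/2) tan((s−a)/2) tan((s−b)/2) tan((s−c)/2)], giving spherical excess E = 0.0644 rad.
Area = E·R² = 0.0644 × (6378.14)² ≈ 2621759 km².

2621759 km²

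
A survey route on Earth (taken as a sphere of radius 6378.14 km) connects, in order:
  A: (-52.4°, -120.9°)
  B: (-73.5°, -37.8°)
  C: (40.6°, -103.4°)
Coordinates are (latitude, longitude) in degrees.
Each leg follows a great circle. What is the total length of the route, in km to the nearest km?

Leg A→B: central angle 0.6754 rad, distance 4307.5 km.
Leg B→C: central angle 2.1352 rad, distance 13618.4 km.
Total: 4307.5 + 13618.4 ≈ 17926 km.

17926 km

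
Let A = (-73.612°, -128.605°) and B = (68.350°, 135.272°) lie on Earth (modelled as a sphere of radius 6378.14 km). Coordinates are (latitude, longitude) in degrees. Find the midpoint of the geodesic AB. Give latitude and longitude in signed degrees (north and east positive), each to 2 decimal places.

-3.89°, 174.89°

The central angle between A and B is δ = 2.6970 rad.
With f = 0.5, the slerp weights are sin((1−f)δ)/sin δ = 2.2680 and sin(fδ)/sin δ = 2.2680.
Weighted sum of the unit vectors: (2.2680)·(-0.1760,-0.2205,-0.9594) + (2.2680)·(-0.2621,0.2596,0.9295) = (-0.9937, 0.0888, -0.0679).
Converting back: φ = atan2(z, √(x²+y²)) = -3.89°, λ = atan2(y, x) = 174.89°.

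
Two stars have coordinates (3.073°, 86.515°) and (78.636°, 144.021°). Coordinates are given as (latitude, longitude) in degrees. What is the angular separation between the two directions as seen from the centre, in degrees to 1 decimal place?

80.9°

In radians: φ₁ = 0.0536, φ₂ = 1.3725, Δλ = 57.506° = 1.0037 rad.
Haversine: a = sin²(Δφ/2) + cos φ₁ cos φ₂ sin²(Δλ/2) = 0.3753 + (0.9986)(0.1970)(0.2314) = 0.42087.
Central angle c = 2·arcsin(√a) = 1.41187 rad.
So the angular separation is 80.9°.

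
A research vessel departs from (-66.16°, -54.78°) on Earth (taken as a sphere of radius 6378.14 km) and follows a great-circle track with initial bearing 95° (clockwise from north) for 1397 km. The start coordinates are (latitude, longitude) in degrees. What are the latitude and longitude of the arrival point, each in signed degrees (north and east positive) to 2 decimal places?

-64.22°, -24.93°

Angular distance δ = d/R = 1397/6378.14 = 0.21903 rad; initial bearing θ = 1.6581 rad.
sin φ₂ = sin φ₁ cos δ + cos φ₁ sin δ cos θ = (-0.9147)(0.9761) + (0.4042)(0.2173)(-0.0872) = -0.9005, so φ₂ = -64.22°.
Δλ = atan2(sin θ sin δ cos φ₁, cos δ − sin φ₁ sin φ₂) = atan2(0.0875, 0.1525) = 29.849°.
λ₂ = -54.780° + 29.849° = -24.93°.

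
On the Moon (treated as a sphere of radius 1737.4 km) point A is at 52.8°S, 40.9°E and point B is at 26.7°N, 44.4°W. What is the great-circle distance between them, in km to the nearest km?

3283 km

Let φ₁ = -0.9215 rad, φ₂ = 0.4660 rad, and Δλ = -1.4888 rad.
cos c = sin φ₁ sin φ₂ + cos φ₁ cos φ₂ cos Δλ = (-0.7965)(0.4493) + (0.6046)(0.8934)(0.0819) = -0.31364,
so c = arccos(-0.31364) = 1.88982 rad.
Distance = R·c = 1737.4 × 1.8898 ≈ 3283 km.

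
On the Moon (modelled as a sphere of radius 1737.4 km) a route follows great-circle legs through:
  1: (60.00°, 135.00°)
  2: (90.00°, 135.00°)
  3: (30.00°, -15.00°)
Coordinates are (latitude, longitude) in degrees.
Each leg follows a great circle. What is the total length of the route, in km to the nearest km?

Leg 1→2: central angle 0.5236 rad, distance 909.7 km.
Leg 2→3: central angle 1.0472 rad, distance 1819.4 km.
Total: 909.7 + 1819.4 ≈ 2729 km.

2729 km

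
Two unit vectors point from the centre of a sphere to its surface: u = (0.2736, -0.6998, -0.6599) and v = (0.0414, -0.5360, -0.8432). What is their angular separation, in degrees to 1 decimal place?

19.5°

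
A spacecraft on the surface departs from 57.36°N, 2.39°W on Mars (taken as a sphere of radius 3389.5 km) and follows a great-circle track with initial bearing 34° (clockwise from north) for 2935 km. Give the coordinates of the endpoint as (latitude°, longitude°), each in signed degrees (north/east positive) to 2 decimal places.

62.40°, 110.78°

Angular distance δ = d/R = 2935/3389.5 = 0.86591 rad; initial bearing θ = 0.5934 rad.
sin φ₂ = sin φ₁ cos δ + cos φ₁ sin δ cos θ = (0.8421)(0.6479) + (0.5394)(0.7617)(0.8290) = 0.8862, so φ₂ = 62.40°.
Δλ = atan2(sin θ sin δ cos φ₁, cos δ − sin φ₁ sin φ₂) = atan2(0.2297, -0.0983) = 113.167°.
λ₂ = -2.390° + 113.167° = 110.78°.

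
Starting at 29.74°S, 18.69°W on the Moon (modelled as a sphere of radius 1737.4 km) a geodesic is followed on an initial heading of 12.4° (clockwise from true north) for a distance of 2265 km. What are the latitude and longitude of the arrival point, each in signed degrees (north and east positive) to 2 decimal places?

Angular distance δ = d/R = 2265/1737.4 = 1.30367 rad; initial bearing θ = 0.2164 rad.
sin φ₂ = sin φ₁ cos δ + cos φ₁ sin δ cos θ = (-0.4961)(0.2640) + (0.8683)(0.9645)(0.9767) = 0.6870, so φ₂ = 43.39°.
Δλ = atan2(sin θ sin δ cos φ₁, cos δ − sin φ₁ sin φ₂) = atan2(0.1798, 0.6048) = 16.561°.
λ₂ = -18.690° + 16.561° = -2.13°.

43.39°, -2.13°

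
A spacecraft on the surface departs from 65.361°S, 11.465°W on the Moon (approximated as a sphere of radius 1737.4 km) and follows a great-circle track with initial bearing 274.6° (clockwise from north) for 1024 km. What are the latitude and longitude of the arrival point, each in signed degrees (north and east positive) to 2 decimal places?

-47.48°, -66.53°

Angular distance δ = d/R = 1024/1737.4 = 0.58939 rad; initial bearing θ = 4.7927 rad.
sin φ₂ = sin φ₁ cos δ + cos φ₁ sin δ cos θ = (-0.9090)(0.8313) + (0.4169)(0.5559)(0.0802) = -0.7370, so φ₂ = -47.48°.
Δλ = atan2(sin θ sin δ cos φ₁, cos δ − sin φ₁ sin φ₂) = atan2(-0.2310, 0.1614) = -55.061°.
λ₂ = -11.465° − 55.061° = -66.53°.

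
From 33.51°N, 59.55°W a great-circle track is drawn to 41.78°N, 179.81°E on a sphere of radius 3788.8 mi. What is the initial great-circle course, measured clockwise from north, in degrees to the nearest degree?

Δλ = -120.640° = -2.1056 rad.
y = sin Δλ · cos φ₂ = (-0.8604)(0.7457) = -0.6416
x = cos φ₁ sin φ₂ − sin φ₁ cos φ₂ cos Δλ = (0.8338)(0.6663) − (0.5521)(0.7457)(-0.5096) = 0.7653
θ = atan2(y, x) = -39.97°; adding 360° gives 320°.

320°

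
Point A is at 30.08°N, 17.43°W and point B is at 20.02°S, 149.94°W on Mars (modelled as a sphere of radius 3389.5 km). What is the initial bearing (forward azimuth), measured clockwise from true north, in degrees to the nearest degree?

Δλ = -132.510° = -2.3127 rad.
y = sin Δλ · cos φ₂ = (-0.7372)(0.9396) = -0.6926
x = cos φ₁ sin φ₂ − sin φ₁ cos φ₂ cos Δλ = (0.8653)(-0.3423) − (0.5012)(0.9396)(-0.6757) = 0.0220
θ = atan2(y, x) = -88.18°; adding 360° gives 272°.

272°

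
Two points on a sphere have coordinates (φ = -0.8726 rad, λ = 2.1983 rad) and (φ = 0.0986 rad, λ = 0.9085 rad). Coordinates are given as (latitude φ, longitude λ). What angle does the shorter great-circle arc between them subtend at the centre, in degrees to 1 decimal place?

With latitudes φ₁ = -49.996°, φ₂ = 5.649° and longitude difference Δλ = -73.900°:
cos c = sin φ₁ sin φ₂ + cos φ₁ cos φ₂ cos Δλ = (-0.7660)(0.0984) + (0.6428)(0.9951)(0.2773) = 0.10200,
so c = arccos(0.10200) = 1.46862 rad.
So the angular separation is 84.1°.

84.1°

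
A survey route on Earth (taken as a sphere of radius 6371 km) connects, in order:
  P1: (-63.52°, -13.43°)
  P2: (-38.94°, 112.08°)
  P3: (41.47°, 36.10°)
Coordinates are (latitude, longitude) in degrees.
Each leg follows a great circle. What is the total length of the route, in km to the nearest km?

Leg P1→P2: central angle 1.2013 rad, distance 7653.6 km.
Leg P2→P3: central angle 1.8494 rad, distance 11782.6 km.
Total: 7653.6 + 11782.6 ≈ 19436 km.

19436 km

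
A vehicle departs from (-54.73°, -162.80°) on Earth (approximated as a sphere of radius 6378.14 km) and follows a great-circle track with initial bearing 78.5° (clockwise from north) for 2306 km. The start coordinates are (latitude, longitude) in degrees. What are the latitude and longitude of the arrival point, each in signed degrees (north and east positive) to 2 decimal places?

-46.30°, -132.69°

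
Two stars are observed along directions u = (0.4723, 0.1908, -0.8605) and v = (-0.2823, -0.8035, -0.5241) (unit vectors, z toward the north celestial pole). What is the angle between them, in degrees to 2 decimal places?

u·v = 0.1643; |u| = 1.0000, |v| = 1.0000.
cos θ = (u·v)/(|u||v|) = 0.1644, so θ = 80.54°.

80.54°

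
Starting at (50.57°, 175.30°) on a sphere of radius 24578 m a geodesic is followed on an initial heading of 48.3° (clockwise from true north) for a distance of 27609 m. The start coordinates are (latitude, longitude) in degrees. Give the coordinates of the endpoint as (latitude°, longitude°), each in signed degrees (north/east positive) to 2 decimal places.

Angular distance δ = d/R = 27609/24578 = 1.12332 rad; initial bearing θ = 0.8430 rad.
sin φ₂ = sin φ₁ cos δ + cos φ₁ sin δ cos θ = (0.7724)(0.4327) + (0.6351)(0.9015)(0.6652) = 0.7151, so φ₂ = 45.65°.
Δλ = atan2(sin θ sin δ cos φ₁, cos δ − sin φ₁ sin φ₂) = atan2(0.4275, -0.1197) = 105.638°.
λ₂ = 175.300° + 105.638° = 280.94° → -79.06° after wrapping to (−180°, 180°].

45.65°, -79.06°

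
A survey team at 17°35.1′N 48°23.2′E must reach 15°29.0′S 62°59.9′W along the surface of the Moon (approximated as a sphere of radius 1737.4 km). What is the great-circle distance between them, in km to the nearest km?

3474 km

With latitudes φ₁ = 17.585°, φ₂ = -15.483° and longitude difference Δλ = -111.385°:
cos c = sin φ₁ sin φ₂ + cos φ₁ cos φ₂ cos Δλ = (0.3021)(-0.2670) + (0.9533)(0.9637)(-0.3646) = -0.41563,
so c = arccos(-0.41563) = 1.99943 rad.
Distance = R·c = 1737.4 × 1.9994 ≈ 3474 km.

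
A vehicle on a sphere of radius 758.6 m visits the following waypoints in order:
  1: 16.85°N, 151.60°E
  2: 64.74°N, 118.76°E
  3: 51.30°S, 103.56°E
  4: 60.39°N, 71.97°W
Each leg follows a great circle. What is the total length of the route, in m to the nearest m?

4501 m

Leg 1→2: central angle 0.9207 rad, distance 698.4 m.
Leg 2→3: central angle 2.0357 rad, distance 1544.3 m.
Leg 3→4: central angle 2.9771 rad, distance 2258.4 m.
Total: 698.4 + 1544.3 + 2258.4 ≈ 4501 m.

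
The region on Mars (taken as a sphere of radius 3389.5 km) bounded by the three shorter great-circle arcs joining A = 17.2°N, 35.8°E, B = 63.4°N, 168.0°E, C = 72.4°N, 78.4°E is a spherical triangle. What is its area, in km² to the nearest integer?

Side lengths (central angles): a = 0.5486, b = 1.0536, c = 1.5937 rad; semiperimeter s = 1.5979.
By l'Huilier's theorem, tan(E/4) = √[tan(s/2) tan((s−a)/2) tan((s−b)/2) tan((s−c)/2)], giving spherical excess E = 0.0750 rad.
Area = E·R² = 0.0750 × (3389.5)² ≈ 861254 km².

861254 km²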